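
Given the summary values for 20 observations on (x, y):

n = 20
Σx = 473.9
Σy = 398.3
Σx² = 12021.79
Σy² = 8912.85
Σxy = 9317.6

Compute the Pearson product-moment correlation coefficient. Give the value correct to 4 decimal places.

-0.1362

r = (nΣxy − ΣxΣy) / √[(nΣx² − (Σx)²)(nΣy² − (Σy)²)]
Numerator: 20×9317.6 − 473.9×398.3 = -2402.37
Denominator: √[(240435.8 − 224581.21)(178257 − 158642.89)] = √[15854.59 × 19614.11] = 17634.4456
r = -2402.37 / 17634.4456 ≈ -0.1362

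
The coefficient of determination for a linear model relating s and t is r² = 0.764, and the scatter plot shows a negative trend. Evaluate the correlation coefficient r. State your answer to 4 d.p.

-0.8741

|r| = √0.764 = 0.8741
The association is negative, so r = −0.8741.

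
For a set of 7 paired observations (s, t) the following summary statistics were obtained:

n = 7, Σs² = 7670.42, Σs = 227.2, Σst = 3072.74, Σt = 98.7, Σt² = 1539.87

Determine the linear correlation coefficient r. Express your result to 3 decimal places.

r = (nΣst − ΣsΣt) / √[(nΣs² − (Σs)²)(nΣt² − (Σt)²)]
Numerator: 7×3072.74 − 227.2×98.7 = -915.46
Denominator: √[(53692.94 − 51619.84)(10779.09 − 9741.69)] = √[2073.1 × 1037.4] = 1466.5040
r = -915.46 / 1466.5040 ≈ -0.624

-0.624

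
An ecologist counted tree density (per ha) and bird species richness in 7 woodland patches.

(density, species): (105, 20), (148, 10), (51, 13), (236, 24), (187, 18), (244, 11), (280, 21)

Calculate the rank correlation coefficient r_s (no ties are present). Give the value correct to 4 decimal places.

0.3214

Rank density: 2, 3, 1, 5, 4, 6, 7
Rank species: 5, 1, 3, 7, 4, 2, 6
d = rank(density) − rank(species): -3, 2, -2, -2, 0, 4, 1; Σd² = 38
ρ = 1 − 6Σd² / [n(n²−1)] = 1 − 6×38 / (7×48) = 1 − 228/336 ≈ 0.3214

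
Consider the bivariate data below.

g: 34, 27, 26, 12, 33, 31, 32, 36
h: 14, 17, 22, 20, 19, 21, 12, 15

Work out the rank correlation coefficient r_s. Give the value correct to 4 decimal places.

Rank g: 7, 3, 2, 1, 6, 4, 5, 8
Rank h: 2, 4, 8, 6, 5, 7, 1, 3
d = rank(g) − rank(h): 5, -1, -6, -5, 1, -3, 4, 5; Σd² = 138
ρ = 1 − 6Σd² / [n(n²−1)] = 1 − 6×138 / (8×63) = 1 − 828/504 ≈ -0.6429

-0.6429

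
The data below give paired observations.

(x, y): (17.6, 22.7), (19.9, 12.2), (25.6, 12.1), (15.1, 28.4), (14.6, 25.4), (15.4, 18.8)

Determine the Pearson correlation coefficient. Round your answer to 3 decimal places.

-0.808

n = 6, Σx = 108.2, Σy = 119.6, Σx² = 2039.46, Σy² = 2615.7, Σxy = 2041.26
nΣxy − ΣxΣy = 12247.56 − 12940.72 = -693.16
nΣx² − (Σx)² = 12236.76 − 11707.24 = 529.52; nΣy² − (Σy)² = 15694.2 − 14304.16 = 1390.04
r = -693.16 / √(529.52 × 1390.04) = -693.16 / 857.9359 ≈ -0.808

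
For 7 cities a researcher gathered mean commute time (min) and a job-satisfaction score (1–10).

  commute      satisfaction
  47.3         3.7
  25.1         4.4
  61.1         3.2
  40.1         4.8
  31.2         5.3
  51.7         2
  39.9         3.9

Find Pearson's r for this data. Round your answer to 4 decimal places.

n = 7, Σx = 296.4, Σy = 27.3, Σx² = 13446.86, Σy² = 113.63, Σxy = 1097.82
nΣxy − ΣxΣy = 7684.74 − 8091.72 = -406.98
nΣx² − (Σx)² = 94128.02 − 87852.96 = 6275.06; nΣy² − (Σy)² = 795.41 − 745.29 = 50.12
r = -406.98 / √(6275.06 × 50.12) = -406.98 / 560.8084 ≈ -0.7257

-0.7257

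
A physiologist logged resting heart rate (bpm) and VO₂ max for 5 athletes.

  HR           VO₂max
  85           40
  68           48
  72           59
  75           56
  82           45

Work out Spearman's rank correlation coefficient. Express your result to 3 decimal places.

-0.700

Rank HR: 5, 1, 2, 3, 4
Rank VO₂max: 1, 3, 5, 4, 2
d = rank(HR) − rank(VO₂max): 4, -2, -3, -1, 2; Σd² = 34
ρ = 1 − 6Σd² / [n(n²−1)] = 1 − 6×34 / (5×24) = 1 − 204/120 ≈ -0.700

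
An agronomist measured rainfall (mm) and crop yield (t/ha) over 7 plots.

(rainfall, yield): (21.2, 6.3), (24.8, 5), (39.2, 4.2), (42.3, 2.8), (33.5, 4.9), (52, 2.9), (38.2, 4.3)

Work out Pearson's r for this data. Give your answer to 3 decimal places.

n = 7, Σx = 251.2, Σy = 30.4, Σx² = 9675.9, Σy² = 141.08, Σxy = 1019.85
nΣxy − ΣxΣy = 7138.95 − 7636.48 = -497.53
nΣx² − (Σx)² = 67731.3 − 63101.44 = 4629.86; nΣy² − (Σy)² = 987.56 − 924.16 = 63.4
r = -497.53 / √(4629.86 × 63.4) = -497.53 / 541.7870 ≈ -0.918

-0.918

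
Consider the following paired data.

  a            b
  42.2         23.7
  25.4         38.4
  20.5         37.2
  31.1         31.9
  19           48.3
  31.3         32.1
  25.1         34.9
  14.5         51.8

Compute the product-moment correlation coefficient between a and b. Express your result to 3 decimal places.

-0.934

n = 8, Σa = 209.1, Σb = 298.3, Σa² = 5994.41, Σb² = 11702.25, Σab = 7279.71
nΣab − ΣaΣb = 58237.68 − 62374.53 = -4136.85
nΣa² − (Σa)² = 47955.28 − 43722.81 = 4232.47; nΣb² − (Σb)² = 93618 − 88982.89 = 4635.11
r = -4136.85 / √(4232.47 × 4635.11) = -4136.85 / 4429.2171 ≈ -0.934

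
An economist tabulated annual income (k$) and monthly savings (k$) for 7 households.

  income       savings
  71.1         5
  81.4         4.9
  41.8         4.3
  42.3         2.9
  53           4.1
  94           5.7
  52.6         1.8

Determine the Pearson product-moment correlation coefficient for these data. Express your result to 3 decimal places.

0.715

n = 7, Σx = 436.2, Σy = 28.7, Σx² = 29629.46, Σy² = 128.45, Σxy = 1904.55
nΣxy − ΣxΣy = 13331.85 − 12518.94 = 812.91
nΣx² − (Σx)² = 207406.22 − 190270.44 = 17135.78; nΣy² − (Σy)² = 899.15 − 823.69 = 75.46
r = 812.91 / √(17135.78 × 75.46) = 812.91 / 1137.1306 ≈ 0.715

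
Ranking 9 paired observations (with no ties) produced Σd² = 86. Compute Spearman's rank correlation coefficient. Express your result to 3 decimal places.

ρ = 1 − 6Σd² / [n(n²−1)] = 1 − 6×86 / (9×80)
  = 1 − 516/720 = 1 − 0.7167 ≈ 0.283

0.283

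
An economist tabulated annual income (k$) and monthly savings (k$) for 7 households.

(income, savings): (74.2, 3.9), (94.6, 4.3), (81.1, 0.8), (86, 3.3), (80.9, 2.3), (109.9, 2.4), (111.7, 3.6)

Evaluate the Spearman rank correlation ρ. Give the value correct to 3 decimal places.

Rank income: 1, 5, 3, 4, 2, 6, 7
Rank savings: 6, 7, 1, 4, 2, 3, 5
d = rank(income) − rank(savings): -5, -2, 2, 0, 0, 3, 2; Σd² = 46
ρ = 1 − 6Σd² / [n(n²−1)] = 1 − 6×46 / (7×48) = 1 − 276/336 ≈ 0.179

0.179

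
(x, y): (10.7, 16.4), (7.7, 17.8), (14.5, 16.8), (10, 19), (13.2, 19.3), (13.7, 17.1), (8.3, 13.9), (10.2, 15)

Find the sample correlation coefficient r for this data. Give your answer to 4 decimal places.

n = 8, Σx = 88.3, Σy = 135.3, Σx² = 1018.89, Σy² = 2312.15, Σxy = 1503.54
nΣxy − ΣxΣy = 12028.32 − 11946.99 = 81.33
nΣx² − (Σx)² = 8151.12 − 7796.89 = 354.23; nΣy² − (Σy)² = 18497.2 − 18306.09 = 191.11
r = 81.33 / √(354.23 × 191.11) = 81.33 / 260.1863 ≈ 0.3126

0.3126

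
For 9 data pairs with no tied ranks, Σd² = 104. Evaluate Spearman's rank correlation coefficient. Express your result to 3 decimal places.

ρ = 1 − 6Σd² / [n(n²−1)] = 1 − 6×104 / (9×80)
  = 1 − 624/720 = 1 − 0.8667 ≈ 0.133

0.133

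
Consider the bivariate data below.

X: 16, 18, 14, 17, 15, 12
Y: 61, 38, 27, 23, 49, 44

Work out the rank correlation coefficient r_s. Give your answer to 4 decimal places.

-0.2000

Rank X: 4, 6, 2, 5, 3, 1
Rank Y: 6, 3, 2, 1, 5, 4
d = rank(X) − rank(Y): -2, 3, 0, 4, -2, -3; Σd² = 42
ρ = 1 − 6Σd² / [n(n²−1)] = 1 − 6×42 / (6×35) = 1 − 252/210 ≈ -0.2000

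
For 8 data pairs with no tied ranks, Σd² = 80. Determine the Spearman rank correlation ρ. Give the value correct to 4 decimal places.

0.0476

ρ = 1 − 6Σd² / [n(n²−1)] = 1 − 6×80 / (8×63)
  = 1 − 480/504 = 1 − 0.95238 ≈ 0.0476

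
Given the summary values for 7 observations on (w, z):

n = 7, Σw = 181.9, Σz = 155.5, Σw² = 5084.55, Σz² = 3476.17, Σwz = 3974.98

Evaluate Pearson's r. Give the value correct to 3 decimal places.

r = (nΣwz − ΣwΣz) / √[(nΣw² − (Σw)²)(nΣz² − (Σz)²)]
Numerator: 7×3974.98 − 181.9×155.5 = -460.59
Denominator: √[(35591.85 − 33087.61)(24333.19 − 24180.25)] = √[2504.24 × 152.94] = 618.8687
r = -460.59 / 618.8687 ≈ -0.744

-0.744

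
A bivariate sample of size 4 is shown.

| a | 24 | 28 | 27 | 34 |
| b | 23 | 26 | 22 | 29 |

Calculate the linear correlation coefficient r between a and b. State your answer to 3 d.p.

n = 4, Σa = 113, Σb = 100, Σa² = 3245, Σb² = 2530, Σab = 2860
nΣab − ΣaΣb = 11440 − 11300 = 140
nΣa² − (Σa)² = 12980 − 12769 = 211; nΣb² − (Σb)² = 10120 − 10000 = 120
r = 140 / √(211 × 120) = 140 / 159.1226 ≈ 0.880

0.880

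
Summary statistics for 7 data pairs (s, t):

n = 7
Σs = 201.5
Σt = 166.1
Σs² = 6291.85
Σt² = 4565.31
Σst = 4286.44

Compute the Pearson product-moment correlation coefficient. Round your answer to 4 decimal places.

-0.8936

r = (nΣst − ΣsΣt) / √[(nΣs² − (Σs)²)(nΣt² − (Σt)²)]
Numerator: 7×4286.44 − 201.5×166.1 = -3464.07
Denominator: √[(44042.95 − 40602.25)(31957.17 − 27589.21)] = √[3440.7 × 4367.96] = 3876.7048
r = -3464.07 / 3876.7048 ≈ -0.8936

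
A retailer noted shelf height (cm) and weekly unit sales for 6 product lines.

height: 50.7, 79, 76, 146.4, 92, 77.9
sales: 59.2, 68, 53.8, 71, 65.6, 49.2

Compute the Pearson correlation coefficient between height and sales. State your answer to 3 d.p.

0.594

n = 6, Σx = 522, Σy = 366.8, Σx² = 50552.86, Σy² = 22788.08, Σxy = 32724.52
nΣxy − ΣxΣy = 196347.12 − 191469.6 = 4877.52
nΣx² − (Σx)² = 303317.16 − 272484 = 30833.16; nΣy² − (Σy)² = 136728.48 − 134542.24 = 2186.24
r = 4877.52 / √(30833.16 × 2186.24) = 4877.52 / 8210.2794 ≈ 0.594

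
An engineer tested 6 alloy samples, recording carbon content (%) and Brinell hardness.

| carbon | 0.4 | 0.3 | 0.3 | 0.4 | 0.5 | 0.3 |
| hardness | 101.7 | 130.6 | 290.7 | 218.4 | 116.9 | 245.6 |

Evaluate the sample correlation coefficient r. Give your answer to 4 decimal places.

-0.5710

n = 6, Σx = 2.2, Σy = 1103.9, Σx² = 0.84, Σy² = 233589.27, Σxy = 386.56
nΣxy − ΣxΣy = 2319.36 − 2428.58 = -109.22
nΣx² − (Σx)² = 5.04 − 4.84 = 0.2; nΣy² − (Σy)² = 1401535.62 − 1218595.21 = 182940.41
r = -109.22 / √(0.2 × 182940.41) = -109.22 / 191.2801 ≈ -0.5710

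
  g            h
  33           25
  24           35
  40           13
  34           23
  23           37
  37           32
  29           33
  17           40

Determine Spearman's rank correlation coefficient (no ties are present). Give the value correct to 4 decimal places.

-0.9286

Rank g: 5, 3, 8, 6, 2, 7, 4, 1
Rank h: 3, 6, 1, 2, 7, 4, 5, 8
d = rank(g) − rank(h): 2, -3, 7, 4, -5, 3, -1, -7; Σd² = 162
ρ = 1 − 6Σd² / [n(n²−1)] = 1 − 6×162 / (8×63) = 1 − 972/504 ≈ -0.9286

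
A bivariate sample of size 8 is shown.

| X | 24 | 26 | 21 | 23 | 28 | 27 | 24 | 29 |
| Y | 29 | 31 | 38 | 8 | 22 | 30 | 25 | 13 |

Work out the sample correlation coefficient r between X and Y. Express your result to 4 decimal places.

n = 8, ΣX = 202, ΣY = 196, ΣX² = 5152, ΣY² = 5488, ΣXY = 4887
nΣXY − ΣXΣY = 39096 − 39592 = -496
nΣX² − (ΣX)² = 41216 − 40804 = 412; nΣY² − (ΣY)² = 43904 − 38416 = 5488
r = -496 / √(412 × 5488) = -496 / 1503.6808 ≈ -0.3299

-0.3299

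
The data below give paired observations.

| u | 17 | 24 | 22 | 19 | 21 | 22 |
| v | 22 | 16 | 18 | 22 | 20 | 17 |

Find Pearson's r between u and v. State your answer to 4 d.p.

n = 6, Σu = 125, Σv = 115, Σu² = 2635, Σv² = 2237, Σuv = 2366
nΣuv − ΣuΣv = 14196 − 14375 = -179
nΣu² − (Σu)² = 15810 − 15625 = 185; nΣv² − (Σv)² = 13422 − 13225 = 197
r = -179 / √(185 × 197) = -179 / 190.9057 ≈ -0.9376

-0.9376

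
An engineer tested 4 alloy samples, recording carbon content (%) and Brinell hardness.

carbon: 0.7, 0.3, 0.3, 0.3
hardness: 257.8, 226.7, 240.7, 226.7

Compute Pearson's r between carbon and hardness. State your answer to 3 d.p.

0.895

n = 4, Σx = 1.6, Σy = 951.9, Σx² = 0.76, Σy² = 227183.11, Σxy = 388.69
nΣxy − ΣxΣy = 1554.76 − 1523.04 = 31.72
nΣx² − (Σx)² = 3.04 − 2.56 = 0.48; nΣy² − (Σy)² = 908732.44 − 906113.61 = 2618.83
r = 31.72 / √(0.48 × 2618.83) = 31.72 / 35.4547 ≈ 0.895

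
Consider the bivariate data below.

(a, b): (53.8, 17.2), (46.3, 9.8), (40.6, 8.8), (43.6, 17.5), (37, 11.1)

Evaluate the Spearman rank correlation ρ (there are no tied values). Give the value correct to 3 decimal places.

0.300

Rank a: 5, 4, 2, 3, 1
Rank b: 4, 2, 1, 5, 3
d = rank(a) − rank(b): 1, 2, 1, -2, -2; Σd² = 14
ρ = 1 − 6Σd² / [n(n²−1)] = 1 − 6×14 / (5×24) = 1 − 84/120 ≈ 0.300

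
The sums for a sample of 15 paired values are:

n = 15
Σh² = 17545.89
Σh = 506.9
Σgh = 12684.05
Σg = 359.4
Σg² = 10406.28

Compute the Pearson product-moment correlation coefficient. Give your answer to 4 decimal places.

r = (nΣgh − ΣgΣh) / √[(nΣg² − (Σg)²)(nΣh² − (Σh)²)]
Numerator: 15×12684.05 − 359.4×506.9 = 8080.89
Denominator: √[(156094.2 − 129168.36)(263188.35 − 256947.61)] = √[26925.84 × 6240.74] = 12962.9151
r = 8080.89 / 12962.9151 ≈ 0.6234

0.6234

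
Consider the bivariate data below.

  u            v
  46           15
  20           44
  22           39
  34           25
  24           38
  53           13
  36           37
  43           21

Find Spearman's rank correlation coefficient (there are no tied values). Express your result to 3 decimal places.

-0.976

Rank u: 7, 1, 2, 4, 3, 8, 5, 6
Rank v: 2, 8, 7, 4, 6, 1, 5, 3
d = rank(u) − rank(v): 5, -7, -5, 0, -3, 7, 0, 3; Σd² = 166
ρ = 1 − 6Σd² / [n(n²−1)] = 1 − 6×166 / (8×63) = 1 − 996/504 ≈ -0.976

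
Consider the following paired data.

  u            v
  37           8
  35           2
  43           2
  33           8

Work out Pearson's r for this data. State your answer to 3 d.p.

n = 4, Σu = 148, Σv = 20, Σu² = 5532, Σv² = 136, Σuv = 716
nΣuv − ΣuΣv = 2864 − 2960 = -96
nΣu² − (Σu)² = 22128 − 21904 = 224; nΣv² − (Σv)² = 544 − 400 = 144
r = -96 / √(224 × 144) = -96 / 179.5996 ≈ -0.535

-0.535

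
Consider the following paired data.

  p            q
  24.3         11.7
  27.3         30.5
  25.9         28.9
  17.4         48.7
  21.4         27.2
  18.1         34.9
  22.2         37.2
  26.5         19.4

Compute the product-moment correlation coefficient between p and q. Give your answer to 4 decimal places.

-0.6492

n = 8, Σp = 183.1, Σq = 238.5, Σp² = 4290.01, Σq² = 7992.09, Σpq = 5266.56
nΣpq − ΣpΣq = 42132.48 − 43669.35 = -1536.87
nΣp² − (Σp)² = 34320.08 − 33525.61 = 794.47; nΣq² − (Σq)² = 63936.72 − 56882.25 = 7054.47
r = -1536.87 / √(794.47 × 7054.47) = -1536.87 / 2367.3962 ≈ -0.6492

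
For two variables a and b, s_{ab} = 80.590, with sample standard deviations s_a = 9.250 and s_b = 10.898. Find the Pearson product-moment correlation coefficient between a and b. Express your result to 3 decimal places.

0.799

r = Cov(a,b) / (s_a · s_b) = 80.590 / (9.250 × 10.898)
  = 80.590 / 100.8065 ≈ 0.799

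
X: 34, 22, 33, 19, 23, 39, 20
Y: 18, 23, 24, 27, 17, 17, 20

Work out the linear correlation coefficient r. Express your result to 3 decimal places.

n = 7, ΣX = 190, ΣY = 146, ΣX² = 5540, ΣY² = 3136, ΣXY = 3877
nΣXY − ΣXΣY = 27139 − 27740 = -601
nΣX² − (ΣX)² = 38780 − 36100 = 2680; nΣY² − (ΣY)² = 21952 − 21316 = 636
r = -601 / √(2680 × 636) = -601 / 1305.5574 ≈ -0.460

-0.460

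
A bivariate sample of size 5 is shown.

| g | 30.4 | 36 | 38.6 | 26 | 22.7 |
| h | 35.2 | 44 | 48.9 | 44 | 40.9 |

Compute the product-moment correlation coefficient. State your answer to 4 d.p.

0.4967

n = 5, Σg = 153.7, Σh = 213, Σg² = 4901.41, Σh² = 9175.06, Σgh = 6614.05
nΣgh − ΣgΣh = 33070.25 − 32738.1 = 332.15
nΣg² − (Σg)² = 24507.05 − 23623.69 = 883.36; nΣh² − (Σh)² = 45875.3 − 45369 = 506.3
r = 332.15 / √(883.36 × 506.3) = 332.15 / 668.7639 ≈ 0.4967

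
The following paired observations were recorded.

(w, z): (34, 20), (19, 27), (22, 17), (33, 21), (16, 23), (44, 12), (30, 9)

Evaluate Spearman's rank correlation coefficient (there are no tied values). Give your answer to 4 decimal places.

-0.5714

Rank w: 6, 2, 3, 5, 1, 7, 4
Rank z: 4, 7, 3, 5, 6, 2, 1
d = rank(w) − rank(z): 2, -5, 0, 0, -5, 5, 3; Σd² = 88
ρ = 1 − 6Σd² / [n(n²−1)] = 1 − 6×88 / (7×48) = 1 − 528/336 ≈ -0.5714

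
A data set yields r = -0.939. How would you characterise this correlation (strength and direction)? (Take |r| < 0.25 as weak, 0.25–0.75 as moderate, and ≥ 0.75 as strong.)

r = -0.939 < 0 so the relationship is negative.
|r| = 0.939, which falls in the strong range.

strong negative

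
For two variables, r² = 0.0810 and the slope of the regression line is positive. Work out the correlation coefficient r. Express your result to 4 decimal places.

0.2846

|r| = √0.0810 = 0.2846
The association is positive, so r = 0.2846.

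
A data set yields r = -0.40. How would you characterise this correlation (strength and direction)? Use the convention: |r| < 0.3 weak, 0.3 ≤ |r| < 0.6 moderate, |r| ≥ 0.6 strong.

r = -0.40 < 0 so the relationship is negative.
|r| = 0.40, which falls in the moderate range.

moderate negative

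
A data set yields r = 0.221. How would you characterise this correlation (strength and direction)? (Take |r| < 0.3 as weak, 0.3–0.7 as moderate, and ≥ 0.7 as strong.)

r = 0.221 > 0 so the relationship is positive.
|r| = 0.221, which falls in the weak range.

weak positive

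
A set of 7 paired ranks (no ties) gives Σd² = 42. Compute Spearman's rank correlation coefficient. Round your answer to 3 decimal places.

0.250

ρ = 1 − 6Σd² / [n(n²−1)] = 1 − 6×42 / (7×48)
  = 1 − 252/336 = 1 − 0.7500 ≈ 0.250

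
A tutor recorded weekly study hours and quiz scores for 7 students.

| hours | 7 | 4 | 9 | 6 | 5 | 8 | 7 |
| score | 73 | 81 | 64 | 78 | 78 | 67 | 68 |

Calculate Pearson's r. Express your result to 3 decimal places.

n = 7, Σx = 46, Σy = 509, Σx² = 320, Σy² = 37267, Σxy = 3281
nΣxy − ΣxΣy = 22967 − 23414 = -447
nΣx² − (Σx)² = 2240 − 2116 = 124; nΣy² − (Σy)² = 260869 − 259081 = 1788
r = -447 / √(124 × 1788) = -447 / 470.8630 ≈ -0.949

-0.949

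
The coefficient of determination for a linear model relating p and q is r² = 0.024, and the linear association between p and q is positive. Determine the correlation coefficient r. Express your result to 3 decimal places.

|r| = √0.024 = 0.155
The association is positive, so r = 0.155.

0.155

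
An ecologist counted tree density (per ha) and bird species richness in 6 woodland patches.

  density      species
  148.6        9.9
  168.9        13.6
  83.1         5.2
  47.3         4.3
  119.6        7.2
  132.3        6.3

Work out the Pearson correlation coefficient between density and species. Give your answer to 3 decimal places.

0.876

n = 6, Σx = 699.8, Σy = 46.5, Σx² = 91559.52, Σy² = 420.03, Σxy = 6098.3
nΣxy − ΣxΣy = 36589.8 − 32540.7 = 4049.1
nΣx² − (Σx)² = 549357.12 − 489720.04 = 59637.08; nΣy² − (Σy)² = 2520.18 − 2162.25 = 357.93
r = 4049.1 / √(59637.08 × 357.93) = 4049.1 / 4620.1623 ≈ 0.876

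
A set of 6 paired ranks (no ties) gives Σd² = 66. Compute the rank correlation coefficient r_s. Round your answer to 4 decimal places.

ρ = 1 − 6Σd² / [n(n²−1)] = 1 − 6×66 / (6×35)
  = 1 − 396/210 = 1 − 1.88571 ≈ -0.8857

-0.8857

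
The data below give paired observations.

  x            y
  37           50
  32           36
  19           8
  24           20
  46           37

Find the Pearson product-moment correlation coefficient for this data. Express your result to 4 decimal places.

0.8109

n = 5, Σx = 158, Σy = 151, Σx² = 5446, Σy² = 5629, Σxy = 5336
nΣxy − ΣxΣy = 26680 − 23858 = 2822
nΣx² − (Σx)² = 27230 − 24964 = 2266; nΣy² − (Σy)² = 28145 − 22801 = 5344
r = 2822 / √(2266 × 5344) = 2822 / 3479.8713 ≈ 0.8109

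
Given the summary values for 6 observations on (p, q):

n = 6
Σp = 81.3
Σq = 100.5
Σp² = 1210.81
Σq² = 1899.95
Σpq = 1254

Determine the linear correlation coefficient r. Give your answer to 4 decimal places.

r = (nΣpq − ΣpΣq) / √[(nΣp² − (Σp)²)(nΣq² − (Σq)²)]
Numerator: 6×1254 − 81.3×100.5 = -646.65
Denominator: √[(7264.86 − 6609.69)(11399.7 − 10100.25)] = √[655.17 × 1299.45] = 922.6921
r = -646.65 / 922.6921 ≈ -0.7008

-0.7008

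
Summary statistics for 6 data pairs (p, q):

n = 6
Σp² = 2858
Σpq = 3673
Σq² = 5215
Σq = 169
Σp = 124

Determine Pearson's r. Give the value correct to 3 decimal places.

r = (nΣpq − ΣpΣq) / √[(nΣp² − (Σp)²)(nΣq² − (Σq)²)]
Numerator: 6×3673 − 124×169 = 1082
Denominator: √[(17148 − 15376)(31290 − 28561)] = √[1772 × 2729] = 2199.0425
r = 1082 / 2199.0425 ≈ 0.492

0.492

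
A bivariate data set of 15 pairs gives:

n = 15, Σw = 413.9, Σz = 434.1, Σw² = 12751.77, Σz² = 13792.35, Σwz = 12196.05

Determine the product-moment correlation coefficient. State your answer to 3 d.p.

r = (nΣwz − ΣwΣz) / √[(nΣw² − (Σw)²)(nΣz² − (Σz)²)]
Numerator: 15×12196.05 − 413.9×434.1 = 3266.76
Denominator: √[(191276.55 − 171313.21)(206885.25 − 188442.81)] = √[19963.34 × 18442.44] = 19187.8269
r = 3266.76 / 19187.8269 ≈ 0.170

0.170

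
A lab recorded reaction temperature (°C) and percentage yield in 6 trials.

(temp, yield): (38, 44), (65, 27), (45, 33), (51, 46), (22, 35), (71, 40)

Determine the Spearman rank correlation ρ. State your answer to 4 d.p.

-0.0857

Rank temp: 2, 5, 3, 4, 1, 6
Rank yield: 5, 1, 2, 6, 3, 4
d = rank(temp) − rank(yield): -3, 4, 1, -2, -2, 2; Σd² = 38
ρ = 1 − 6Σd² / [n(n²−1)] = 1 − 6×38 / (6×35) = 1 − 228/210 ≈ -0.0857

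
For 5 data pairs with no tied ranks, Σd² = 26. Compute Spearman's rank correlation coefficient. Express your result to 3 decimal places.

-0.300

ρ = 1 − 6Σd² / [n(n²−1)] = 1 − 6×26 / (5×24)
  = 1 − 156/120 = 1 − 1.3000 ≈ -0.300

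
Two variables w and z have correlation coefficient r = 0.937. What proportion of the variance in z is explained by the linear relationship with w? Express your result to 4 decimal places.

r² = (0.937)² = 0.8780

0.8780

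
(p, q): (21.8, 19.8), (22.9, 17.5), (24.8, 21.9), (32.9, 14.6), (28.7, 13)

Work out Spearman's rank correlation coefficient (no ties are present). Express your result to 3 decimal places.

-0.600

Rank p: 1, 2, 3, 5, 4
Rank q: 4, 3, 5, 2, 1
d = rank(p) − rank(q): -3, -1, -2, 3, 3; Σd² = 32
ρ = 1 − 6Σd² / [n(n²−1)] = 1 − 6×32 / (5×24) = 1 − 192/120 ≈ -0.600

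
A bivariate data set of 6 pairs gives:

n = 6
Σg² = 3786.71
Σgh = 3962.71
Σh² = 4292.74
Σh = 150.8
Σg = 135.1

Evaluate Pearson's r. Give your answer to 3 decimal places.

0.927

r = (nΣgh − ΣgΣh) / √[(nΣg² − (Σg)²)(nΣh² − (Σh)²)]
Numerator: 6×3962.71 − 135.1×150.8 = 3403.18
Denominator: √[(22720.26 − 18252.01)(25756.44 − 22740.64)] = √[4468.25 × 3015.8] = 3670.8784
r = 3403.18 / 3670.8784 ≈ 0.927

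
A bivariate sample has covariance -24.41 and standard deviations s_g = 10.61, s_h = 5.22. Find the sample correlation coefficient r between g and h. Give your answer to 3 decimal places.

r = Cov(g,h) / (s_g · s_h) = -24.41 / (10.61 × 5.22)
  = -24.41 / 55.3842 ≈ -0.441

-0.441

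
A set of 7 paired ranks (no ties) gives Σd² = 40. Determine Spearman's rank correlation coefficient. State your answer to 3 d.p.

0.286

ρ = 1 − 6Σd² / [n(n²−1)] = 1 − 6×40 / (7×48)
  = 1 − 240/336 = 1 − 0.7143 ≈ 0.286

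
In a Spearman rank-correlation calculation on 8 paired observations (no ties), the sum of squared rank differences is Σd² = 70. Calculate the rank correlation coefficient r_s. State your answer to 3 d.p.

0.167

ρ = 1 − 6Σd² / [n(n²−1)] = 1 − 6×70 / (8×63)
  = 1 − 420/504 = 1 − 0.8333 ≈ 0.167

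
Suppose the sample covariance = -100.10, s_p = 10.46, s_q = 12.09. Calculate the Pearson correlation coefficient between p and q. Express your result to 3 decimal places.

-0.792

r = Cov(p,q) / (s_p · s_q) = -100.10 / (10.46 × 12.09)
  = -100.10 / 126.4614 ≈ -0.792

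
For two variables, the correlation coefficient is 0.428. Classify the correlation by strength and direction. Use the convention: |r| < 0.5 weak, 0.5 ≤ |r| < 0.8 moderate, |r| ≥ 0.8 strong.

r = 0.428 > 0 so the relationship is positive.
|r| = 0.428, which falls in the weak range.

weak positive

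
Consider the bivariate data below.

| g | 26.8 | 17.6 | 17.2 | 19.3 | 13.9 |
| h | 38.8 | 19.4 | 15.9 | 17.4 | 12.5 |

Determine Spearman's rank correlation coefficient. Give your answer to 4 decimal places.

Rank g: 5, 3, 2, 4, 1
Rank h: 5, 4, 2, 3, 1
d = rank(g) − rank(h): 0, -1, 0, 1, 0; Σd² = 2
ρ = 1 − 6Σd² / [n(n²−1)] = 1 − 6×2 / (5×24) = 1 − 12/120 ≈ 0.9000

0.9000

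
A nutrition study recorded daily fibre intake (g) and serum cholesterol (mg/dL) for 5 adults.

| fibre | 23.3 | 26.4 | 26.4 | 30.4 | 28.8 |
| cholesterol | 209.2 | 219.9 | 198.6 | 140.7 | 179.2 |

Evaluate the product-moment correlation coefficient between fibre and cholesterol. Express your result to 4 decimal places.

n = 5, Σx = 135.3, Σy = 947.6, Σx² = 3690.41, Σy² = 183471.74, Σxy = 25361
nΣxy − ΣxΣy = 126805 − 128210.28 = -1405.28
nΣx² − (Σx)² = 18452.05 − 18306.09 = 145.96; nΣy² − (Σy)² = 917358.7 − 897945.76 = 19412.94
r = -1405.28 / √(145.96 × 19412.94) = -1405.28 / 1683.3041 ≈ -0.8348

-0.8348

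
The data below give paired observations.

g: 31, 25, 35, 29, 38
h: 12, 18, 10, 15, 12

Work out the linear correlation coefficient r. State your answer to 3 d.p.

n = 5, Σg = 158, Σh = 67, Σg² = 5096, Σh² = 937, Σgh = 2063
nΣgh − ΣgΣh = 10315 − 10586 = -271
nΣg² − (Σg)² = 25480 − 24964 = 516; nΣh² − (Σh)² = 4685 − 4489 = 196
r = -271 / √(516 × 196) = -271 / 318.0189 ≈ -0.852

-0.852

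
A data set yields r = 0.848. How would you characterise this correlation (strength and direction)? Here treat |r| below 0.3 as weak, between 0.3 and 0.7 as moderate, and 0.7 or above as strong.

strong positive

r = 0.848 > 0 so the relationship is positive.
|r| = 0.848, which falls in the strong range.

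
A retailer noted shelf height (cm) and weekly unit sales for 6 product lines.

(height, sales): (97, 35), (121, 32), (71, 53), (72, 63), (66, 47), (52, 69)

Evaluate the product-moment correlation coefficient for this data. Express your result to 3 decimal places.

n = 6, Σx = 479, Σy = 299, Σx² = 41335, Σy² = 15997, Σxy = 22256
nΣxy − ΣxΣy = 133536 − 143221 = -9685
nΣx² − (Σx)² = 248010 − 229441 = 18569; nΣy² − (Σy)² = 95982 − 89401 = 6581
r = -9685 / √(18569 × 6581) = -9685 / 11054.5280 ≈ -0.876

-0.876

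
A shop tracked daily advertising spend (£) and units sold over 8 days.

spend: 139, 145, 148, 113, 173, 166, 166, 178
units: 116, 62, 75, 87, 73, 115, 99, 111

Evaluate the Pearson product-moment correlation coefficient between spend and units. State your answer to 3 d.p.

n = 8, Σx = 1228, Σy = 738, Σx² = 191744, Σy² = 71170, Σxy = 113956
nΣxy − ΣxΣy = 911648 − 906264 = 5384
nΣx² − (Σx)² = 1533952 − 1507984 = 25968; nΣy² − (Σy)² = 569360 − 544644 = 24716
r = 5384 / √(25968 × 24716) = 5384 / 25334.2671 ≈ 0.213

0.213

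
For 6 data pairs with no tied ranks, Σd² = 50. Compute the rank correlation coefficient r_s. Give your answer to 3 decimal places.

-0.429

ρ = 1 − 6Σd² / [n(n²−1)] = 1 − 6×50 / (6×35)
  = 1 − 300/210 = 1 − 1.4286 ≈ -0.429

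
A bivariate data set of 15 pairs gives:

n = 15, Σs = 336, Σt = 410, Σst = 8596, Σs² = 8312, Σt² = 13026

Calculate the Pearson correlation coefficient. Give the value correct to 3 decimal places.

r = (nΣst − ΣsΣt) / √[(nΣs² − (Σs)²)(nΣt² − (Σt)²)]
Numerator: 15×8596 − 336×410 = -8820
Denominator: √[(124680 − 112896)(195390 − 168100)] = √[11784 × 27290] = 17932.8012
r = -8820 / 17932.8012 ≈ -0.492

-0.492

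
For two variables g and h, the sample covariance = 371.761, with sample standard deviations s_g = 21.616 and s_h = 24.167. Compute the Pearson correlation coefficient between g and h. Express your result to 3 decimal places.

0.712

r = Cov(g,h) / (s_g · s_h) = 371.761 / (21.616 × 24.167)
  = 371.761 / 522.3939 ≈ 0.712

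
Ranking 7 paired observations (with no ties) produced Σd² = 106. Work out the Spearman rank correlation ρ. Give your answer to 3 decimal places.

ρ = 1 − 6Σd² / [n(n²−1)] = 1 − 6×106 / (7×48)
  = 1 − 636/336 = 1 − 1.8929 ≈ -0.893

-0.893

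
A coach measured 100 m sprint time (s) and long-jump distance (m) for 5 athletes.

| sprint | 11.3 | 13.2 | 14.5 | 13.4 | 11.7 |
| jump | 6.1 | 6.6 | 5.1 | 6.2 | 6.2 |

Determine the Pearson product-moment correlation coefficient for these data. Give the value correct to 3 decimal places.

-0.527

n = 5, Σx = 64.1, Σy = 30.2, Σx² = 828.63, Σy² = 183.66, Σxy = 385.62
nΣxy − ΣxΣy = 1928.1 − 1935.82 = -7.72
nΣx² − (Σx)² = 4143.15 − 4108.81 = 34.34; nΣy² − (Σy)² = 918.3 − 912.04 = 6.26
r = -7.72 / √(34.34 × 6.26) = -7.72 / 14.6618 ≈ -0.527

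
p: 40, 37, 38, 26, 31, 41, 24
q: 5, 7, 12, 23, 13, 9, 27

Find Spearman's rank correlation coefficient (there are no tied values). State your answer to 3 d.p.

Rank p: 6, 4, 5, 2, 3, 7, 1
Rank q: 1, 2, 4, 6, 5, 3, 7
d = rank(p) − rank(q): 5, 2, 1, -4, -2, 4, -6; Σd² = 102
ρ = 1 − 6Σd² / [n(n²−1)] = 1 − 6×102 / (7×48) = 1 − 612/336 ≈ -0.821

-0.821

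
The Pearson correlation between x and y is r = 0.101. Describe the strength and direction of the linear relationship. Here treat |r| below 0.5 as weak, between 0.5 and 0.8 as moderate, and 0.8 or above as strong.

r = 0.101 > 0 so the relationship is positive.
|r| = 0.101, which falls in the weak range.

weak positive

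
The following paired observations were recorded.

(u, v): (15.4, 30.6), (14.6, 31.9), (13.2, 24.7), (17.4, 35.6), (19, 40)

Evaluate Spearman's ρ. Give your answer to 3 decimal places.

0.900

Rank u: 3, 2, 1, 4, 5
Rank v: 2, 3, 1, 4, 5
d = rank(u) − rank(v): 1, -1, 0, 0, 0; Σd² = 2
ρ = 1 − 6Σd² / [n(n²−1)] = 1 − 6×2 / (5×24) = 1 − 12/120 ≈ 0.900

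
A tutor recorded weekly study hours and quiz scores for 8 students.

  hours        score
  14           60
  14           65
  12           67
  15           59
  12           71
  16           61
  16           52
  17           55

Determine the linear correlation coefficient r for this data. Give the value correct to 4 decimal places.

n = 8, Σx = 116, Σy = 490, Σx² = 1706, Σy² = 30286, Σxy = 7034
nΣxy − ΣxΣy = 56272 − 56840 = -568
nΣx² − (Σx)² = 13648 − 13456 = 192; nΣy² − (Σy)² = 242288 − 240100 = 2188
r = -568 / √(192 × 2188) = -568 / 648.1481 ≈ -0.8763

-0.8763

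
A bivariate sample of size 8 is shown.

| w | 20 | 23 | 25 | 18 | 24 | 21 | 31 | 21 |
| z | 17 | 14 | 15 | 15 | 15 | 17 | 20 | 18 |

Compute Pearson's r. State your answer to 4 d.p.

0.4564

n = 8, Σw = 183, Σz = 131, Σw² = 4297, Σz² = 2173, Σwz = 3022
nΣwz − ΣwΣz = 24176 − 23973 = 203
nΣw² − (Σw)² = 34376 − 33489 = 887; nΣz² − (Σz)² = 17384 − 17161 = 223
r = 203 / √(887 × 223) = 203 / 444.7482 ≈ 0.4564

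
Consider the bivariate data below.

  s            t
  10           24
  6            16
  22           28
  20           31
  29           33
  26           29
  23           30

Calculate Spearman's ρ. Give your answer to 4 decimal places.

0.7500

Rank s: 2, 1, 4, 3, 7, 6, 5
Rank t: 2, 1, 3, 6, 7, 4, 5
d = rank(s) − rank(t): 0, 0, 1, -3, 0, 2, 0; Σd² = 14
ρ = 1 − 6Σd² / [n(n²−1)] = 1 − 6×14 / (7×48) = 1 − 84/336 ≈ 0.7500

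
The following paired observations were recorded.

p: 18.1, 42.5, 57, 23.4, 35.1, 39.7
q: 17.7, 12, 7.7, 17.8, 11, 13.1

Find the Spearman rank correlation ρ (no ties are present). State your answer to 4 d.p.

Rank p: 1, 5, 6, 2, 3, 4
Rank q: 5, 3, 1, 6, 2, 4
d = rank(p) − rank(q): -4, 2, 5, -4, 1, 0; Σd² = 62
ρ = 1 − 6Σd² / [n(n²−1)] = 1 − 6×62 / (6×35) = 1 − 372/210 ≈ -0.7714

-0.7714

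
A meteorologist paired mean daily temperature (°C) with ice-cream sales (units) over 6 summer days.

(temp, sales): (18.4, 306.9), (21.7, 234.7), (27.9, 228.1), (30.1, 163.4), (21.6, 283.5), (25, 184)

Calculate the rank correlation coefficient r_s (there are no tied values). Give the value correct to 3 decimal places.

Rank temp: 1, 3, 5, 6, 2, 4
Rank sales: 6, 4, 3, 1, 5, 2
d = rank(temp) − rank(sales): -5, -1, 2, 5, -3, 2; Σd² = 68
ρ = 1 − 6Σd² / [n(n²−1)] = 1 − 6×68 / (6×35) = 1 − 408/210 ≈ -0.943

-0.943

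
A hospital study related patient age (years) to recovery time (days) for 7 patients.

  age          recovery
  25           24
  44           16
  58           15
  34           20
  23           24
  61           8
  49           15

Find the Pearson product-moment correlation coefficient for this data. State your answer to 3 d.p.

n = 7, Σx = 294, Σy = 122, Σx² = 13732, Σy² = 2322, Σxy = 4629
nΣxy − ΣxΣy = 32403 − 35868 = -3465
nΣx² − (Σx)² = 96124 − 86436 = 9688; nΣy² − (Σy)² = 16254 − 14884 = 1370
r = -3465 / √(9688 × 1370) = -3465 / 3643.1525 ≈ -0.951

-0.951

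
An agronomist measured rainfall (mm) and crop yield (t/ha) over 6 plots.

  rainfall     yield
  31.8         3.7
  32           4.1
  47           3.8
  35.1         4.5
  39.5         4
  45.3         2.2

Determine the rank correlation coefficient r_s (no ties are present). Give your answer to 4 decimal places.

Rank rainfall: 1, 2, 6, 3, 4, 5
Rank yield: 2, 5, 3, 6, 4, 1
d = rank(rainfall) − rank(yield): -1, -3, 3, -3, 0, 4; Σd² = 44
ρ = 1 − 6Σd² / [n(n²−1)] = 1 − 6×44 / (6×35) = 1 − 264/210 ≈ -0.2571

-0.2571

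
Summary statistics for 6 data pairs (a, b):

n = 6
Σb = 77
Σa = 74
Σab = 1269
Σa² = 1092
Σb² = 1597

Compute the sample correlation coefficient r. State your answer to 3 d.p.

r = (nΣab − ΣaΣb) / √[(nΣa² − (Σa)²)(nΣb² − (Σb)²)]
Numerator: 6×1269 − 74×77 = 1916
Denominator: √[(6552 − 5476)(9582 − 5929)] = √[1076 × 3653] = 1982.5811
r = 1916 / 1982.5811 ≈ 0.966

0.966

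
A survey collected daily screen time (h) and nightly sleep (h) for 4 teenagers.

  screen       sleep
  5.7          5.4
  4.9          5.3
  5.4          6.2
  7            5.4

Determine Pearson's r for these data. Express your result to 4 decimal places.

-0.1729

n = 4, Σx = 23, Σy = 22.3, Σx² = 134.66, Σy² = 124.85, Σxy = 128.03
nΣxy − ΣxΣy = 512.12 − 512.9 = -0.78
nΣx² − (Σx)² = 538.64 − 529 = 9.64; nΣy² − (Σy)² = 499.4 − 497.29 = 2.11
r = -0.78 / √(9.64 × 2.11) = -0.78 / 4.5100 ≈ -0.1729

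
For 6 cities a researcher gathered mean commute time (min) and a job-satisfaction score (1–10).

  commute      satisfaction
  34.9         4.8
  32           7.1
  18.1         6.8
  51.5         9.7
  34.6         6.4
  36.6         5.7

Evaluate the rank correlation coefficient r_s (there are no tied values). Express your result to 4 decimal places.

-0.0286

Rank commute: 4, 2, 1, 6, 3, 5
Rank satisfaction: 1, 5, 4, 6, 3, 2
d = rank(commute) − rank(satisfaction): 3, -3, -3, 0, 0, 3; Σd² = 36
ρ = 1 − 6Σd² / [n(n²−1)] = 1 − 6×36 / (6×35) = 1 − 216/210 ≈ -0.0286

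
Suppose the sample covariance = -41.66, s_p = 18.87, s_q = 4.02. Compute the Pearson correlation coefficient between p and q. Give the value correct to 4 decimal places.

-0.5492

r = Cov(p,q) / (s_p · s_q) = -41.66 / (18.87 × 4.02)
  = -41.66 / 75.8574 ≈ -0.5492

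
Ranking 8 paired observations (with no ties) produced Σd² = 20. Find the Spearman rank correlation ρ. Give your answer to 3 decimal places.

0.762

ρ = 1 − 6Σd² / [n(n²−1)] = 1 − 6×20 / (8×63)
  = 1 − 120/504 = 1 − 0.2381 ≈ 0.762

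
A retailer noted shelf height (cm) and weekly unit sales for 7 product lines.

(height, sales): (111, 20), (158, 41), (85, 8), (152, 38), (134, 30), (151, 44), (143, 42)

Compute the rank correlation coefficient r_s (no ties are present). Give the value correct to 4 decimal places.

0.7143

Rank height: 2, 7, 1, 6, 3, 5, 4
Rank sales: 2, 5, 1, 4, 3, 7, 6
d = rank(height) − rank(sales): 0, 2, 0, 2, 0, -2, -2; Σd² = 16
ρ = 1 − 6Σd² / [n(n²−1)] = 1 − 6×16 / (7×48) = 1 − 96/336 ≈ 0.7143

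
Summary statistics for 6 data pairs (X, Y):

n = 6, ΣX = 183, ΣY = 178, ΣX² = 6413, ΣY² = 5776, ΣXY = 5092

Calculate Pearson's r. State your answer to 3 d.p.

r = (nΣXY − ΣXΣY) / √[(nΣX² − (ΣX)²)(nΣY² − (ΣY)²)]
Numerator: 6×5092 − 183×178 = -2022
Denominator: √[(38478 − 33489)(34656 − 31684)] = √[4989 × 2972] = 3850.6244
r = -2022 / 3850.6244 ≈ -0.525

-0.525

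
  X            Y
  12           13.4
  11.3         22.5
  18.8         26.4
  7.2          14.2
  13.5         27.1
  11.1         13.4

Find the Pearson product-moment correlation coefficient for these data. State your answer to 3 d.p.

n = 6, ΣX = 73.9, ΣY = 117, ΣX² = 982.43, ΣY² = 2498.38, ΣXY = 1528.2
nΣXY − ΣXΣY = 9169.2 − 8646.3 = 522.9
nΣX² − (ΣX)² = 5894.58 − 5461.21 = 433.37; nΣY² − (ΣY)² = 14990.28 − 13689 = 1301.28
r = 522.9 / √(433.37 × 1301.28) = 522.9 / 750.9565 ≈ 0.696

0.696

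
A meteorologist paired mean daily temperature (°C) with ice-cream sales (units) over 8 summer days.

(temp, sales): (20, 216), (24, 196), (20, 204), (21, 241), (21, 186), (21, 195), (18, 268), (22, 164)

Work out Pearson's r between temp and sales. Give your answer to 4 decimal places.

n = 8, Σx = 167, Σy = 1670, Σx² = 3507, Σy² = 356110, Σxy = 34598
nΣxy − ΣxΣy = 276784 − 278890 = -2106
nΣx² − (Σx)² = 28056 − 27889 = 167; nΣy² − (Σy)² = 2848880 − 2788900 = 59980
r = -2106 / √(167 × 59980) = -2106 / 3164.9107 ≈ -0.6654

-0.6654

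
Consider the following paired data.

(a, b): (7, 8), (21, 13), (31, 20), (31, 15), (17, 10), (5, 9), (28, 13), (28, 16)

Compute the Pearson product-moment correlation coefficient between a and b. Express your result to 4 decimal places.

n = 8, Σa = 168, Σb = 104, Σa² = 4294, Σb² = 1464, Σab = 2441
nΣab − ΣaΣb = 19528 − 17472 = 2056
nΣa² − (Σa)² = 34352 − 28224 = 6128; nΣb² − (Σb)² = 11712 − 10816 = 896
r = 2056 / √(6128 × 896) = 2056 / 2343.2217 ≈ 0.8774

0.8774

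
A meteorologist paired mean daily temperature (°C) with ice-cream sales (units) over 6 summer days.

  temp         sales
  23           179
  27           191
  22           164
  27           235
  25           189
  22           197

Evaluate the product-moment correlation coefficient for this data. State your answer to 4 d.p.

0.6502

n = 6, Σx = 146, Σy = 1155, Σx² = 3580, Σy² = 225173, Σxy = 28286
nΣxy − ΣxΣy = 169716 − 168630 = 1086
nΣx² − (Σx)² = 21480 − 21316 = 164; nΣy² − (Σy)² = 1351038 − 1334025 = 17013
r = 1086 / √(164 × 17013) = 1086 / 1670.3688 ≈ 0.6502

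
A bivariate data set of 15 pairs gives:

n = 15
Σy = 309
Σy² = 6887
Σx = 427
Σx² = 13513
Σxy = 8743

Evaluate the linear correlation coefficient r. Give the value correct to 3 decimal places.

r = (nΣxy − ΣxΣy) / √[(nΣx² − (Σx)²)(nΣy² − (Σy)²)]
Numerator: 15×8743 − 427×309 = -798
Denominator: √[(202695 − 182329)(103305 − 95481)] = √[20366 × 7824] = 12623.1369
r = -798 / 12623.1369 ≈ -0.063

-0.063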